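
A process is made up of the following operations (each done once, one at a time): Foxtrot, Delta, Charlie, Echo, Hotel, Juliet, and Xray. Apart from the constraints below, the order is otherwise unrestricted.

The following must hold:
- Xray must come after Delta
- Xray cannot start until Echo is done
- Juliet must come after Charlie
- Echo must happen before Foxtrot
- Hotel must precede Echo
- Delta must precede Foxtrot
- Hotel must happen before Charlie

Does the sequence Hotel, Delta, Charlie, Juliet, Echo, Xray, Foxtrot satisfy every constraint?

Yes

Checking each listed constraint against this order: for instance, Delta is in position 2 and Foxtrot in position 7, so that constraint holds — and the remaining constraints check out the same way.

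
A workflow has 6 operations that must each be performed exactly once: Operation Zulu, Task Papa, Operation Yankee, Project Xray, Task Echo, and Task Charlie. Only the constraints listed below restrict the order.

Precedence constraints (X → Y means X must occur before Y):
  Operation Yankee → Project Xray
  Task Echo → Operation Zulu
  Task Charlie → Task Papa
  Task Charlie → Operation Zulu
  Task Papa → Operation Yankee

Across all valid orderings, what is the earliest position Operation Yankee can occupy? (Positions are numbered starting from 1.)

3

Working backwards through the constraints from Operation Yankee, its full set of required predecessors is Task Papa, Task Charlie — 2 of them.
So at minimum 2 operations come before Operation Yankee, putting Operation Yankee no earlier than position 3. That position is achievable by scheduling exactly those predecessors first.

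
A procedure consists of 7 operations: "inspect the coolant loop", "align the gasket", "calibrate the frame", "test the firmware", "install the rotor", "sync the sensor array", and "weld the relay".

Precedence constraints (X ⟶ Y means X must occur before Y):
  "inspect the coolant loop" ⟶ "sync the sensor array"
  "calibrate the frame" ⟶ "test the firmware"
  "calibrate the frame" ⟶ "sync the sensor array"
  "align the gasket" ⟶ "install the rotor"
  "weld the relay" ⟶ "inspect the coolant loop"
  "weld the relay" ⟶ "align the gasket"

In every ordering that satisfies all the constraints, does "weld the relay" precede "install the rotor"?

Yes

There is a constraint chain "weld the relay" → "align the gasket" → "install the rotor".
Hence "weld the relay" necessarily comes before "install the rotor".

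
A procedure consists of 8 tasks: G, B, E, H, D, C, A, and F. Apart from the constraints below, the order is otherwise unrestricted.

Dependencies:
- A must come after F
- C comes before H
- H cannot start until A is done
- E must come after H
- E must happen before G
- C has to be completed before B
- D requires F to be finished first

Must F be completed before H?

Yes

Chaining the stated constraints: F → A → H.
That forces F before H in every valid schedule.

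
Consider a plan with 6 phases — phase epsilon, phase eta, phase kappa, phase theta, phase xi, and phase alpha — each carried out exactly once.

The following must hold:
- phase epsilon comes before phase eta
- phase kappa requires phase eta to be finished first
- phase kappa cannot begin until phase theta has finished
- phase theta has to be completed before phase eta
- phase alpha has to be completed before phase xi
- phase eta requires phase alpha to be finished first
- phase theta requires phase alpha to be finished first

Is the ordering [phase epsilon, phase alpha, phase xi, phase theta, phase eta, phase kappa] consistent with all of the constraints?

Every stated constraint is respected: phase epsilon sits at position 1, ahead of phase eta at position 5, and each of the other listed pairs likewise has the predecessor earlier in the sequence.

Yes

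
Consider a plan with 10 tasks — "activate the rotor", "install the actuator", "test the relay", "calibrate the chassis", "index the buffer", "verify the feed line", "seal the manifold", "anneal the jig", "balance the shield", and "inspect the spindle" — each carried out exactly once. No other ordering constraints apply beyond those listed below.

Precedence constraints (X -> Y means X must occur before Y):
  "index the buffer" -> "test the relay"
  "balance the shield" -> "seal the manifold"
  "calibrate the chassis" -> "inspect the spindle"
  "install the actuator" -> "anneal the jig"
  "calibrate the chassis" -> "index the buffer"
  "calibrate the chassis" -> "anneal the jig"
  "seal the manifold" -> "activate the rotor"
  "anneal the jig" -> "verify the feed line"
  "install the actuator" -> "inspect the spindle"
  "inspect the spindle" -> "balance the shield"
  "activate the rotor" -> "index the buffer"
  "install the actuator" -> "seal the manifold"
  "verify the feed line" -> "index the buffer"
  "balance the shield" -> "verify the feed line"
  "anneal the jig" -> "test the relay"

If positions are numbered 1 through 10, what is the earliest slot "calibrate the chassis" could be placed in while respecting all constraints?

1

No constraint forces any other task before "calibrate the chassis", so it can be placed first.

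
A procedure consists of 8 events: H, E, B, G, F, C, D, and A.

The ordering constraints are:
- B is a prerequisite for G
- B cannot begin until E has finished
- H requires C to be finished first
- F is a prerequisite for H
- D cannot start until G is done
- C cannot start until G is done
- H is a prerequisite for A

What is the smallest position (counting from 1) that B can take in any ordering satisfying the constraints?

2

Working backwards through the constraints from B, its only required predecessor is E.
With 1 mandatory predecessor, the earliest B can sit is position 1+1 = 2, and placing just that one first achieves it.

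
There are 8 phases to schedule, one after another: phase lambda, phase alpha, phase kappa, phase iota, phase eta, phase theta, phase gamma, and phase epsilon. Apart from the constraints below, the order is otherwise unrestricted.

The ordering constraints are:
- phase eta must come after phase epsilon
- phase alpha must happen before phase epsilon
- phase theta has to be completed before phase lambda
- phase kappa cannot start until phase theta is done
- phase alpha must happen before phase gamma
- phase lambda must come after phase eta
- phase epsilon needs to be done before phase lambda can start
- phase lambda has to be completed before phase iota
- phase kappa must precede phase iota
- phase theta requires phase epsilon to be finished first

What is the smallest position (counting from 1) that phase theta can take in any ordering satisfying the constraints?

3

Every phase that must precede phase theta has to come before it. Tracing all chains that end at phase theta, those phases are: phase alpha, phase epsilon — 2 in total.
With 2 mandatory predecessors, the earliest phase theta can sit is position 2+1 = 3, and placing just those 2 first achieves it.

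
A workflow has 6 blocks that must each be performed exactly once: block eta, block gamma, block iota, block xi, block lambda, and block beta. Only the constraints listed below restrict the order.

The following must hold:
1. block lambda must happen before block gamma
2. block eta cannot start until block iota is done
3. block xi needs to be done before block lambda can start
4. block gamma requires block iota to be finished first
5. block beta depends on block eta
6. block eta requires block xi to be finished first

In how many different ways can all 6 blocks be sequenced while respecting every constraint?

15

The blocks with no prerequisites are block iota, block xi; any of them can be placed first.
Counting all ways to extend the partial order to a total order gives 15.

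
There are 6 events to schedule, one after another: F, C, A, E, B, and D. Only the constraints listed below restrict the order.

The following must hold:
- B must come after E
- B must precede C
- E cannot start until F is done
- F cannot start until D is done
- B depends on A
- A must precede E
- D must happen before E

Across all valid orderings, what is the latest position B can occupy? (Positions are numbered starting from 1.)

5

The only event forced after B (directly or by a chain) is C.
With 1 mandatory successor out of 6 events total, the latest slot for B is 6−1 = 5, and it's reachable by doing all non-successors before B.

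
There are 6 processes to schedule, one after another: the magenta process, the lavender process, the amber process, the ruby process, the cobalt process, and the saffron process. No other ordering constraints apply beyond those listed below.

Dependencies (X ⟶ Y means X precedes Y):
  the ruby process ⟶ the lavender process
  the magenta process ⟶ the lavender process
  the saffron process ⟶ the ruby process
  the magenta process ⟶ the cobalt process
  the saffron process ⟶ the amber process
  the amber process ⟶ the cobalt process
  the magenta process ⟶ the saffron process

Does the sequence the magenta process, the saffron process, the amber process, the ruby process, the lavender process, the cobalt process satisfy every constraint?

Yes

Every stated constraint is respected: the magenta process sits at position 1, ahead of the cobalt process at position 6, and each of the other listed pairs likewise has the predecessor earlier in the sequence.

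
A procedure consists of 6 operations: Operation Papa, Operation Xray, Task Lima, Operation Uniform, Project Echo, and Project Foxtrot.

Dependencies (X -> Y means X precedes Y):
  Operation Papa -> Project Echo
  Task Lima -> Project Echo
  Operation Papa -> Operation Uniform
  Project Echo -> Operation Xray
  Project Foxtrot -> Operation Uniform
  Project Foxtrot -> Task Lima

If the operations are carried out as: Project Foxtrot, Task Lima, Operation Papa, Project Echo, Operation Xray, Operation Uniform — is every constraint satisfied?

Yes

Checking each listed constraint against this order: for instance, Project Foxtrot is in position 1 and Operation Uniform in position 6, so that constraint holds — and the remaining constraints check out the same way.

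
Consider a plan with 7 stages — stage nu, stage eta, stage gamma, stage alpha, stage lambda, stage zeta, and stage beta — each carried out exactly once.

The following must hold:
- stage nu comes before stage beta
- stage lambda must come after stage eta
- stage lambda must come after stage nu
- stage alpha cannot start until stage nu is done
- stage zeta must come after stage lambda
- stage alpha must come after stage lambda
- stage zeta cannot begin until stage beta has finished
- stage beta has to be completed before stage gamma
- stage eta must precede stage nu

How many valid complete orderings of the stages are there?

Only stage eta has no prerequisites, so it must go first.
Enumerating by repeatedly choosing an available stage (one whose prerequisites are all placed) gives 16 distinct complete orderings.

16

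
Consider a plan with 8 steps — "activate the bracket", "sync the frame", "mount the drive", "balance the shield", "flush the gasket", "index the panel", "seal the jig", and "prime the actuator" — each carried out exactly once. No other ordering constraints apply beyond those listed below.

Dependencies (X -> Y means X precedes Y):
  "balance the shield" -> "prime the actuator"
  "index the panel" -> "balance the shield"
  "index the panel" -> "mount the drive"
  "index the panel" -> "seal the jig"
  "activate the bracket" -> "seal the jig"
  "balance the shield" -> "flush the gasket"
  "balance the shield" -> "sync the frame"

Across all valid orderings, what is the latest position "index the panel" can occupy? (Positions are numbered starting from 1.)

Every step that must follow "index the panel" has to come after it. Tracing all chains starting from "index the panel", those steps are: "sync the frame", "mount the drive", "balance the shield", "flush the gasket", "seal the jig", "prime the actuator" — 6 in total.
So at least 6 steps follow "index the panel", putting "index the panel" no later than position 2. That position is achievable by scheduling everything else first.

2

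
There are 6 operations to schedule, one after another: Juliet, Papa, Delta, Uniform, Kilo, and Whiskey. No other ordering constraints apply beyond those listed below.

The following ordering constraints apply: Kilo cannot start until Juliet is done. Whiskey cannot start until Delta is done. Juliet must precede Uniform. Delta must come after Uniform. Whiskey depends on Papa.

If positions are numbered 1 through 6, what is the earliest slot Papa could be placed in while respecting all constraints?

1

Nothing is required before Papa; it can be the very first operation.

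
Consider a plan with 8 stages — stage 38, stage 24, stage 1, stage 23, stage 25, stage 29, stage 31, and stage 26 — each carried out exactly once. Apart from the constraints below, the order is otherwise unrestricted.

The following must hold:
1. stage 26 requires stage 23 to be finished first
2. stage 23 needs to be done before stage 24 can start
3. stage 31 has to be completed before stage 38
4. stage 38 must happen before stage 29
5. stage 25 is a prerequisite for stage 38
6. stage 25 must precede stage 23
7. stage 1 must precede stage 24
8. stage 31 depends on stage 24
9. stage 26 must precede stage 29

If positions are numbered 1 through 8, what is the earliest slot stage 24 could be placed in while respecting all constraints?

4

Working backwards through the constraints from stage 24, its full set of required predecessors is stage 1, stage 23, stage 25 — 3 of them.
So at minimum 3 stages come before stage 24, putting stage 24 no earlier than position 4. That position is achievable by scheduling exactly those predecessors first.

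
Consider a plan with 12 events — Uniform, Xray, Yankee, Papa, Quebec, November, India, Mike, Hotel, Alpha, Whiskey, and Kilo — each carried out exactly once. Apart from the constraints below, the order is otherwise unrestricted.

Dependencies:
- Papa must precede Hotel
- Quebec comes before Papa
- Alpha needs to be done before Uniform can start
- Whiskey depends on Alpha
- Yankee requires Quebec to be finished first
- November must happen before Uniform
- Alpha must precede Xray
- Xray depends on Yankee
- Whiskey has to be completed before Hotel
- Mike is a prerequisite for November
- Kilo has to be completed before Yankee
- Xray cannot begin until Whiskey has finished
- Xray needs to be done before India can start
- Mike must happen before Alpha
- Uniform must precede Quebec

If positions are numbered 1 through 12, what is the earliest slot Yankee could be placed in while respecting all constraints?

7

Working backwards through the constraints from Yankee, its full set of required predecessors is Uniform, Quebec, November, Mike, Alpha, Kilo — 6 of them.
With 6 mandatory predecessors, the earliest Yankee can sit is position 6+1 = 7, and placing just those 6 first achieves it.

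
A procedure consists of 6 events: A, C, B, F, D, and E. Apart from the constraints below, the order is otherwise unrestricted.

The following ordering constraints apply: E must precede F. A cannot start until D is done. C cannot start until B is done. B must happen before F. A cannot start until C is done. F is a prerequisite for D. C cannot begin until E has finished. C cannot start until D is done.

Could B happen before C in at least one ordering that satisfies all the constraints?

B is actually forced before C by the constraints, so certainly some valid ordering has B first.

Yes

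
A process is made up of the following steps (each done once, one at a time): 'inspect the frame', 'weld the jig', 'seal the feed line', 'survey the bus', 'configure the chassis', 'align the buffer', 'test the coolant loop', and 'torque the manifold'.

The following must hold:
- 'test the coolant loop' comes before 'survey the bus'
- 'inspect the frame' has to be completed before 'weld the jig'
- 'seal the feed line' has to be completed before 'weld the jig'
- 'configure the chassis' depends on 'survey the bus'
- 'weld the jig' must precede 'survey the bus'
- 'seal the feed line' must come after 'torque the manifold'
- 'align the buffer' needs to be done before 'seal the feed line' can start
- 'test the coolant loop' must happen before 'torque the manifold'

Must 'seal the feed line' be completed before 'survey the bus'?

Yes

Following the dependencies: 'seal the feed line' → 'weld the jig' → 'survey the bus'.
Hence 'seal the feed line' necessarily comes before 'survey the bus'.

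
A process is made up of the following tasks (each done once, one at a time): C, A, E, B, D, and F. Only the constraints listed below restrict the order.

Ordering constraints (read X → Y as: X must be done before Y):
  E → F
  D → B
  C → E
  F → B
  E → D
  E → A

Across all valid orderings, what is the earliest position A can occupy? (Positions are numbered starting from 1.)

Every task that must precede A has to come before it. Tracing all chains that end at A, those tasks are: C, E — 2 in total.
So at minimum 2 tasks come before A, putting A no earlier than position 3. That position is achievable by scheduling exactly those predecessors first.

3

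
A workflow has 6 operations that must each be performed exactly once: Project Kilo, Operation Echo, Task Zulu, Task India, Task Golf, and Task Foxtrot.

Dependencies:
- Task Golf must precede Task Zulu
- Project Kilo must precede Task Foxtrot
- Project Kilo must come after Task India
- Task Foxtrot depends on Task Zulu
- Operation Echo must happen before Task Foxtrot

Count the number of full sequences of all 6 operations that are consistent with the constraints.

3 operations have no prerequisites (Operation Echo, Task India, Task Golf), so any of them could come first.
Counting all ways to extend the partial order to a total order gives 30.

30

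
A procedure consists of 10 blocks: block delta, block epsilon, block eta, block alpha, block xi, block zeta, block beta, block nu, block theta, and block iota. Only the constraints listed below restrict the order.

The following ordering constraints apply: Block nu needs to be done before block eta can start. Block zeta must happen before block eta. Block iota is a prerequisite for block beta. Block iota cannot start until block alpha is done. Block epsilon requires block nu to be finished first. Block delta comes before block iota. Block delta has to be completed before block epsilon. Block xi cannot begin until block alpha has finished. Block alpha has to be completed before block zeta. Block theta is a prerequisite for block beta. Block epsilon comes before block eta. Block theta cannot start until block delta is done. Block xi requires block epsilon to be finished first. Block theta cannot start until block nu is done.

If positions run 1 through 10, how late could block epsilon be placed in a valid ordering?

8

The blocks that are forced after block epsilon, directly or by a chain of constraints, are block eta, block xi. That's 2 blocks.
With 2 mandatory successors out of 10 blocks total, the latest slot for block epsilon is 10−2 = 8, and it's reachable by doing all non-successors before block epsilon.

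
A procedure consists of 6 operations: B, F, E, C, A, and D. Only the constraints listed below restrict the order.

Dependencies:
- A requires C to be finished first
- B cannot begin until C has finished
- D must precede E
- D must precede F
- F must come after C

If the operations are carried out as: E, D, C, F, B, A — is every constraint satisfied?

Here D comes after E.
Since D is required before E, the ordering is invalid.

No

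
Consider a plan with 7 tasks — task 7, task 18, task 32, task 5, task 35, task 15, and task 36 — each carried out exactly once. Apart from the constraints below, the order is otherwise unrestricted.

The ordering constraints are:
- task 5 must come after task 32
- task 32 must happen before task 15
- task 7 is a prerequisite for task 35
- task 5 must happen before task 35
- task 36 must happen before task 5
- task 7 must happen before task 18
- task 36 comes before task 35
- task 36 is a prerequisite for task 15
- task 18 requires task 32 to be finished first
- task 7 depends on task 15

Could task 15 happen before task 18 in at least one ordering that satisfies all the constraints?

Yes

Every valid ordering already has task 15 before task 18 (the constraints require it), so in particular at least one does.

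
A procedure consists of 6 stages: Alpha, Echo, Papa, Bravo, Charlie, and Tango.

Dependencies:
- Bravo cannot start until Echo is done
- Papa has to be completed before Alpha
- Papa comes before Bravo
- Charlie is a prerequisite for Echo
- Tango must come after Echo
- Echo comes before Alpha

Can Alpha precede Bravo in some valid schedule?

The constraints leave Alpha and Bravo unordered relative to each other; nothing requires Bravo earlier.
So a valid ordering placing Alpha earlier than Bravo exists.

Yes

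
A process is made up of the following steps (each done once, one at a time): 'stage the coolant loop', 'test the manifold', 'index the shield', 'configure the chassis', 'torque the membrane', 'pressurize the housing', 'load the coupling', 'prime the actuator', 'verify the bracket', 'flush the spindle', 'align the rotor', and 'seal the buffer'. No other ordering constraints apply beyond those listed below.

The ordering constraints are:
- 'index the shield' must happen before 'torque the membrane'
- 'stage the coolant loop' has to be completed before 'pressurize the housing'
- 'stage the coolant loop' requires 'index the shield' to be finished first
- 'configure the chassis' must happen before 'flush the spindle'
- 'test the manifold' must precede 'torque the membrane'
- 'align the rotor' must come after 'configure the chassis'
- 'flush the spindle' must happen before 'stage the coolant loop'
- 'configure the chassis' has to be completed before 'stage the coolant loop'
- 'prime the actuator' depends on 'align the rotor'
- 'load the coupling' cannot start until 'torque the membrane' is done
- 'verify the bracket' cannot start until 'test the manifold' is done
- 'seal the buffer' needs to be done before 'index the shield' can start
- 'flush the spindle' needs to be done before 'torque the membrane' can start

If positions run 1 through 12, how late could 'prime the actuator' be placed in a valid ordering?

12

No constraint forces any step after 'prime the actuator', so it can be placed last, in position 12.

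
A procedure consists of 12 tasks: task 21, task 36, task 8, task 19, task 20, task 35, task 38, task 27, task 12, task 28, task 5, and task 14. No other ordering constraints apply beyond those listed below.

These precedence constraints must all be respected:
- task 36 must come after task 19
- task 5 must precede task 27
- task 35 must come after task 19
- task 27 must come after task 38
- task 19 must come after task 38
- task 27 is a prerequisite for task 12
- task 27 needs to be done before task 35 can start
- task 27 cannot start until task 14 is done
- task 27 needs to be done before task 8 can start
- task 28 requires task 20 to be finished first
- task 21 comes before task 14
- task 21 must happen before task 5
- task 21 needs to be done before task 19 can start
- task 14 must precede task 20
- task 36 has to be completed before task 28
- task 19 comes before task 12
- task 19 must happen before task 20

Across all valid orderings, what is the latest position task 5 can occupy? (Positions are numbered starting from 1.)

8

The tasks that are forced after task 5, directly or by a chain of constraints, are task 8, task 35, task 27, task 12. That's 4 tasks.
With 4 mandatory successors out of 12 tasks total, the latest slot for task 5 is 12−4 = 8, and it's reachable by doing all non-successors before task 5.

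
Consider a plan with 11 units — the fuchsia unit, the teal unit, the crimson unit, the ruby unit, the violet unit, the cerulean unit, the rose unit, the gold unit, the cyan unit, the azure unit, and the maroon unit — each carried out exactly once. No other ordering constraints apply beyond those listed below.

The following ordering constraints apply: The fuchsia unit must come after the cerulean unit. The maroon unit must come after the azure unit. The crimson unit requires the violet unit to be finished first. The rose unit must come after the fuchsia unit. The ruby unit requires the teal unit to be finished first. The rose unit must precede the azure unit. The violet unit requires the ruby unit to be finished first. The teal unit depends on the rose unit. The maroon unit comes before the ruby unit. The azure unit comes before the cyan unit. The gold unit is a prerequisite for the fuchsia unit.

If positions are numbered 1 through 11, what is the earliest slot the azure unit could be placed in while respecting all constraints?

5

Working backwards through the constraints from the azure unit, its full set of required predecessors is the fuchsia unit, the cerulean unit, the rose unit, the gold unit — 4 of them.
So at minimum 4 units come before the azure unit, putting the azure unit no earlier than position 5. That position is achievable by scheduling exactly those predecessors first.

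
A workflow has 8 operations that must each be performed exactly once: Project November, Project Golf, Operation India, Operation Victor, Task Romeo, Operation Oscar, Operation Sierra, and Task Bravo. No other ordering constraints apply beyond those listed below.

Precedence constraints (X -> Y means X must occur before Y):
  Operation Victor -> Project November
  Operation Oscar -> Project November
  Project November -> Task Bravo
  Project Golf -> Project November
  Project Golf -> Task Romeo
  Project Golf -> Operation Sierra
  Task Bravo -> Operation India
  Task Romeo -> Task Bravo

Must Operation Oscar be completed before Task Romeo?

No

Operation Oscar and Task Romeo are not related by any chain of constraints.
A valid ordering placing Task Romeo before Operation Oscar exists, so the answer is no.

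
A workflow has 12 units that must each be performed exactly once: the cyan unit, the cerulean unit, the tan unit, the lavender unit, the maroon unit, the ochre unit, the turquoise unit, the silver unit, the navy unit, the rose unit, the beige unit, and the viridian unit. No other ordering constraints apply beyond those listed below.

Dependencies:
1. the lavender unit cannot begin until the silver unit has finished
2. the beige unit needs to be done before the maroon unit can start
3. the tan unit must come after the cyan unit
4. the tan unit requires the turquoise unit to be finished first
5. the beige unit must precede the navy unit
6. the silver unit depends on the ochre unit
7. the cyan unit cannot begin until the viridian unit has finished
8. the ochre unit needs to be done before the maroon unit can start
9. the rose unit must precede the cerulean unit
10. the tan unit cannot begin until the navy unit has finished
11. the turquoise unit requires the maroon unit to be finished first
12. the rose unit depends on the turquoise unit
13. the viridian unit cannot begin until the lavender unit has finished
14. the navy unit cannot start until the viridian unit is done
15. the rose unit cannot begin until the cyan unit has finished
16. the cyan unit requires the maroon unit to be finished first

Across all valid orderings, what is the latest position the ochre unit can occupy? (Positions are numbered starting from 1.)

Following every chain forward from the ochre unit, the units that must come later are the cyan unit, the cerulean unit, the tan unit, the lavender unit, the maroon unit, the turquoise unit, the silver unit, the navy unit, the rose unit, the viridian unit — 10 of them.
With 10 mandatory successors out of 12 units total, the latest slot for the ochre unit is 12−10 = 2, and it's reachable by doing all non-successors before the ochre unit.

2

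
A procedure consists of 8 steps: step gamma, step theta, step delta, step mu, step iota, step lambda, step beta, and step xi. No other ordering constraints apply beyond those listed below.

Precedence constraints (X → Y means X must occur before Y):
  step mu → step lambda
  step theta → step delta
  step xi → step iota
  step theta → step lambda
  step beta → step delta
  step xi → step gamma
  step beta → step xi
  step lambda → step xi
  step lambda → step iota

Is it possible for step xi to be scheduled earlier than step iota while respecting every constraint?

The constraints force step xi before step iota, so yes — every valid ordering has step xi earlier.

Yes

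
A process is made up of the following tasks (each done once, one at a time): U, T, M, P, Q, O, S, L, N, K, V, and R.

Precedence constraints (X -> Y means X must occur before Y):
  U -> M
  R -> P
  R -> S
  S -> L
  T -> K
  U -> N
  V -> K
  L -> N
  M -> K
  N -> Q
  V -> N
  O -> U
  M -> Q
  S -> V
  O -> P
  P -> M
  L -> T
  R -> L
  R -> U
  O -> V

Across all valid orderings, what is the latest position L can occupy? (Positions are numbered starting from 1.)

Following every chain forward from L, the tasks that must come later are T, Q, N, K — 4 of them.
So at least 4 tasks follow L, putting L no later than position 8. That position is achievable by scheduling everything else first.

8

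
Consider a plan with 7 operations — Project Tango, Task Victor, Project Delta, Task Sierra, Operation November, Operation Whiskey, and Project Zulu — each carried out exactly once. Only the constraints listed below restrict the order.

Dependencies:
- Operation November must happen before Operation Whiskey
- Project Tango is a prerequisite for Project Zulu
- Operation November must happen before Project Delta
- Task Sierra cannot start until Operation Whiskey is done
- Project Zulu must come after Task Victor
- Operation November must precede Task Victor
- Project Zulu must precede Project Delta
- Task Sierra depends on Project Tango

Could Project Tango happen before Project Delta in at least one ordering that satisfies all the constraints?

Every valid ordering already has Project Tango before Project Delta (the constraints require it), so in particular at least one does.

Yes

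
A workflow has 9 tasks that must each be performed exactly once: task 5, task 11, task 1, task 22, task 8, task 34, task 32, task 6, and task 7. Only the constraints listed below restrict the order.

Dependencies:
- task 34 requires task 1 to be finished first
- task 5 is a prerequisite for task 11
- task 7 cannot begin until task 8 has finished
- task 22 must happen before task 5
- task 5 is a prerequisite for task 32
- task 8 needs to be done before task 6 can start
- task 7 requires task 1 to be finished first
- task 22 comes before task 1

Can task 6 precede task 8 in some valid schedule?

No

Following task 8 → task 6, task 8 must precede task 6 in every valid ordering.
Hence task 6 can never be scheduled before task 8.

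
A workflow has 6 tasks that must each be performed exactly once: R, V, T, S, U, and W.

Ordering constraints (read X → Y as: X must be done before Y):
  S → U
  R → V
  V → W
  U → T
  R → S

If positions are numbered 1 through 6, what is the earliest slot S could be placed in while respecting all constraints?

The only task forced before S (directly or transitively) is R.
With 1 mandatory predecessor, the earliest S can sit is position 1+1 = 2, and placing just that one first achieves it.

2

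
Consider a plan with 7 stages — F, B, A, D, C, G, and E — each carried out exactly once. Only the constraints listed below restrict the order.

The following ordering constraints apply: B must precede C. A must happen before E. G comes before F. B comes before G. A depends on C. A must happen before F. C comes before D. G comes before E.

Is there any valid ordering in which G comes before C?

Yes

The constraints leave G and C unordered relative to each other; nothing requires C earlier.
That means at least one valid schedule has G before C.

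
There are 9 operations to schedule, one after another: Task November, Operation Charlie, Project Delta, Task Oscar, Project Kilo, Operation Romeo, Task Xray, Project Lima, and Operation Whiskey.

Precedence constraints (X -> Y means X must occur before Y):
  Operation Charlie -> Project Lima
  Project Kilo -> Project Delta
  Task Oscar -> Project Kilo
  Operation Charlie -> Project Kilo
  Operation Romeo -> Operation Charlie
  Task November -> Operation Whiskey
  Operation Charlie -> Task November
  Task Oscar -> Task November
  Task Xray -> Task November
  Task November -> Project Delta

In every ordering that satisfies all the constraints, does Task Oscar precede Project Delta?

There is a constraint chain Task Oscar → Task November → Project Delta.
So Task Oscar must precede Project Delta in any valid ordering.

Yes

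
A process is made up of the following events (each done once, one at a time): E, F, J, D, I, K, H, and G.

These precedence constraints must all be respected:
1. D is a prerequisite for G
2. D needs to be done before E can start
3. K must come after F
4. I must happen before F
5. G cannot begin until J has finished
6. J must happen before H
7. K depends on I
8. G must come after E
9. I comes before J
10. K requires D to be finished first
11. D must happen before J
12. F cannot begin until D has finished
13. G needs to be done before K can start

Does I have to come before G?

Yes

Following the dependencies: I → J → G.
So I must precede G in any valid ordering.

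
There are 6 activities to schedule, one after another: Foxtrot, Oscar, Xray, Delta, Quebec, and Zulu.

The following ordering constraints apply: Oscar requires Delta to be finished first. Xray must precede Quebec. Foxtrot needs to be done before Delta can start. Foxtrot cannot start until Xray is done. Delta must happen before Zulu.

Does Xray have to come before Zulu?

Yes

Chaining the stated constraints: Xray → Foxtrot → Delta → Zulu.
Hence Xray necessarily comes before Zulu.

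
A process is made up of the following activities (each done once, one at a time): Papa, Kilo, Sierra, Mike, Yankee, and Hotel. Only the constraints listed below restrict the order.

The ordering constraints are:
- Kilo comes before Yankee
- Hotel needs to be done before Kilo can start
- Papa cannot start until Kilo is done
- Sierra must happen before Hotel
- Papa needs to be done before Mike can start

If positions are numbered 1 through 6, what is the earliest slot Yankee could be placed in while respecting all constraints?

Every activity that must precede Yankee has to come before it. Tracing all chains that end at Yankee, those activities are: Kilo, Sierra, Hotel — 3 in total.
So at minimum 3 activities come before Yankee, putting Yankee no earlier than position 4. That position is achievable by scheduling exactly those predecessors first.

4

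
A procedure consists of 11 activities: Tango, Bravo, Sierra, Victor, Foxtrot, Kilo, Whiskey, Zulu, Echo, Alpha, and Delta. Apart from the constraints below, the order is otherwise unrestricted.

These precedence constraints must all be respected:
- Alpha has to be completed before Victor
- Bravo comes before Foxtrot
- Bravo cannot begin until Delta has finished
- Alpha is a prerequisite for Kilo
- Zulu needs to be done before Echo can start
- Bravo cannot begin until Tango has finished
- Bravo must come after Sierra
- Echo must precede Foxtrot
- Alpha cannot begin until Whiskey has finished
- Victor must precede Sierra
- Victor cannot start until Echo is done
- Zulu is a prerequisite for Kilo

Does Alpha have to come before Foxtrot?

There is a constraint chain Alpha → Victor → Sierra → Bravo → Foxtrot.
Hence Alpha necessarily comes before Foxtrot.

Yes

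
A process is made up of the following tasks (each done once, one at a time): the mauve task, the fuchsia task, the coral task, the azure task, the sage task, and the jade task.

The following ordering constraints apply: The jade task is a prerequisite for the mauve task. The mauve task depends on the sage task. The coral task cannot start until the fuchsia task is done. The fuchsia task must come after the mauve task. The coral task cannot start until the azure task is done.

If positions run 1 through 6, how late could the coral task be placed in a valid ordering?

No constraint forces any task after the coral task, so it can be placed last, in position 6.

6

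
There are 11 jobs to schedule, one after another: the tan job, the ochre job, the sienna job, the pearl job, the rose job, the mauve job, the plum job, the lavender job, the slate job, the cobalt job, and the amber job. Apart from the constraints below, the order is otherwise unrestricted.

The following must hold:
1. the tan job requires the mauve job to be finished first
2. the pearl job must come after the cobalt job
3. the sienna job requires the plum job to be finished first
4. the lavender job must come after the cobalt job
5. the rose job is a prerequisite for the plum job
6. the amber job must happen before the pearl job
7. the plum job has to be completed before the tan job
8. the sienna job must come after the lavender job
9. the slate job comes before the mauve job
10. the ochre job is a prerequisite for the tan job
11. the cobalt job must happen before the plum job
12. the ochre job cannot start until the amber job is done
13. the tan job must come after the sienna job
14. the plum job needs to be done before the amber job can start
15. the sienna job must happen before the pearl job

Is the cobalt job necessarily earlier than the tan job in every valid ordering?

Yes

Tracing the constraints gives a chain: the cobalt job → the plum job → the tan job.
That forces the cobalt job before the tan job in every valid schedule.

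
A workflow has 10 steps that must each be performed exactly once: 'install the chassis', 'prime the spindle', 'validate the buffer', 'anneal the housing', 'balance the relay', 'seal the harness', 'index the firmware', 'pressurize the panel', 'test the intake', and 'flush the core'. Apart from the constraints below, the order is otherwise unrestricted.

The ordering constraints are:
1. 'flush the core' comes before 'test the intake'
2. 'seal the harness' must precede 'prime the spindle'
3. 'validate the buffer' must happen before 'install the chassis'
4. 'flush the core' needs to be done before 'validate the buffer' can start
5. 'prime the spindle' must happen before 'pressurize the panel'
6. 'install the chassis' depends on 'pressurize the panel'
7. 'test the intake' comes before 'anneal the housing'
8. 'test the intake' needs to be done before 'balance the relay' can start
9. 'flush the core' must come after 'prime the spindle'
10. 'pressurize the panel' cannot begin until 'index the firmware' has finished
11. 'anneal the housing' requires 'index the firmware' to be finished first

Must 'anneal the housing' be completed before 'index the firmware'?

No

There is a chain 'index the firmware' → 'anneal the housing', which puts 'index the firmware' before 'anneal the housing'.
So 'anneal the housing' never precedes 'index the firmware'.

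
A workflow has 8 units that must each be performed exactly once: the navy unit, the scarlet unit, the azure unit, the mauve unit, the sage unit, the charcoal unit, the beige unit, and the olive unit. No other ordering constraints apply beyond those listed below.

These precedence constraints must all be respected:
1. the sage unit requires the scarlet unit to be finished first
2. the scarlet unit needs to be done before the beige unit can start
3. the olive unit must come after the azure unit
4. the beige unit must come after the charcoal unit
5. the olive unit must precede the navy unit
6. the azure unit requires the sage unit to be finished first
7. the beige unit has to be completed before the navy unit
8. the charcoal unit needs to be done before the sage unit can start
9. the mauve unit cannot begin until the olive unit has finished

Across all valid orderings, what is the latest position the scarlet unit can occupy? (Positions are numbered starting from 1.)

The units that are forced after the scarlet unit, directly or by a chain of constraints, are the navy unit, the azure unit, the mauve unit, the sage unit, the beige unit, the olive unit. That's 6 units.
With 6 mandatory successors out of 8 units total, the latest slot for the scarlet unit is 8−6 = 2, and it's reachable by doing all non-successors before the scarlet unit.

2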